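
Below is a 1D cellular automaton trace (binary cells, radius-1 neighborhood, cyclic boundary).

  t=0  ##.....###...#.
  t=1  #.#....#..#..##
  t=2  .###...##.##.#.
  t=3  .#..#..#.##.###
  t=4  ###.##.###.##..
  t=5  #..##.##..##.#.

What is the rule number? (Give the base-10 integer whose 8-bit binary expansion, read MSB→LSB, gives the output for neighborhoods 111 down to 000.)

  [7] ### => .  t=0,i=8
  [6] ##. => .  t=0,i=1
  [5] #.# => #  t=0,i=14
  [4] #.. => #  t=0,i=2
  [3] .## => #  t=0,i=0
  [2] .#. => #  t=0,i=13
  [1] ..# => .  t=0,i=6
  [0] ... => .  t=0,i=3
  bits 00111100 = 60

60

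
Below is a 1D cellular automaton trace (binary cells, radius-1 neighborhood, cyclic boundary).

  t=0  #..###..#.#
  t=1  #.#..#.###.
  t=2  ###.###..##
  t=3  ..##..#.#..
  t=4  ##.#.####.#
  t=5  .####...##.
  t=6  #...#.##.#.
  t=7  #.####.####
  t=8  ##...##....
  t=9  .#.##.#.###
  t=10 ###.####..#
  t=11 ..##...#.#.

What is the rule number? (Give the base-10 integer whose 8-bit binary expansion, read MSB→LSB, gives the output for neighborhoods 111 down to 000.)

  [7] ### => .  t=0,i=4
  [6] ##. => #  t=0,i=0
  [5] #.# => #  t=0,i=9
  [4] #.. => .  t=0,i=1
  [3] .## => .  t=0,i=3
  [2] .#. => #  t=0,i=8
  [1] ..# => #  t=0,i=2
  [0] ... => #  t=3,i=0
  bits 01100111 = 103

103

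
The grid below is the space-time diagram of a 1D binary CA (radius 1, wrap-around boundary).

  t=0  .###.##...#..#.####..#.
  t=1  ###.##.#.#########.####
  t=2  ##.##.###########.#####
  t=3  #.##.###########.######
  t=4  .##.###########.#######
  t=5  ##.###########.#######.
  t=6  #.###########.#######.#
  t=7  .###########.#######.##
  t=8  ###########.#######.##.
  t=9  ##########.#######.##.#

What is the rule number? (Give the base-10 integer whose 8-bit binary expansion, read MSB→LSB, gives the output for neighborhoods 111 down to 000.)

  ### -> #   bit 7 = 1  t=0,i=2
  ##. -> .   bit 6 = 0  t=0,i=3
  #.# -> #   bit 5 = 1  t=0,i=4
  #.. -> #   bit 4 = 1  t=0,i=7
  .## -> #   bit 3 = 1  t=0,i=1
  .#. -> #   bit 2 = 1  t=0,i=10
  ..# -> #   bit 1 = 1  t=0,i=0
  ... -> .   bit 0 = 0  t=0,i=8
  bits 10111110 = 190

190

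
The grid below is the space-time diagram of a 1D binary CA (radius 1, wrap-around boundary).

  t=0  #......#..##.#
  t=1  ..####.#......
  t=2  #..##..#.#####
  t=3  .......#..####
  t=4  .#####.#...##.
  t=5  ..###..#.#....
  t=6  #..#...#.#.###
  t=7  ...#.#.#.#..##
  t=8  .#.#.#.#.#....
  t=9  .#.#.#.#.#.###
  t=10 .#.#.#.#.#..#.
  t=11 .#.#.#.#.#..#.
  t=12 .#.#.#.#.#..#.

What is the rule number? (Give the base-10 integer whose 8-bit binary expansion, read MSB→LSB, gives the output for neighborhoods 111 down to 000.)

133

  [7] ### => #  t=1,i=3
  [6] ##. => .  t=0,i=0
  [5] #.# => .  t=0,i=12
  [4] #.. => .  t=0,i=1
  [3] .## => .  t=0,i=10
  [2] .#. => #  t=0,i=7
  [1] ..# => .  t=0,i=6
  [0] ... => #  t=0,i=2
  bits 10000101 = 133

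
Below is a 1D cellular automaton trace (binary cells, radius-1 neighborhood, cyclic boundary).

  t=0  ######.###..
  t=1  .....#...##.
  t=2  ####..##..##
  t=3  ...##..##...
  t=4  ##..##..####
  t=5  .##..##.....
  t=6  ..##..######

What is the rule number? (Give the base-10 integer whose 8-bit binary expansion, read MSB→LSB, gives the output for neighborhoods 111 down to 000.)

  nb ###: next=.  (t=0,i=1, bit7=0)
  nb ##.: next=#  (t=0,i=5, bit6=1)
  nb #.#: next=.  (t=0,i=6, bit5=0)
  nb #..: next=#  (t=0,i=10, bit4=1)
  nb .##: next=.  (t=0,i=0, bit3=0)
  nb .#.: next=.  (t=1,i=5, bit2=0)
  nb ..#: next=.  (t=0,i=11, bit1=0)
  nb ...: next=#  (t=1,i=0, bit0=1)
  bits 01010001 = 81

81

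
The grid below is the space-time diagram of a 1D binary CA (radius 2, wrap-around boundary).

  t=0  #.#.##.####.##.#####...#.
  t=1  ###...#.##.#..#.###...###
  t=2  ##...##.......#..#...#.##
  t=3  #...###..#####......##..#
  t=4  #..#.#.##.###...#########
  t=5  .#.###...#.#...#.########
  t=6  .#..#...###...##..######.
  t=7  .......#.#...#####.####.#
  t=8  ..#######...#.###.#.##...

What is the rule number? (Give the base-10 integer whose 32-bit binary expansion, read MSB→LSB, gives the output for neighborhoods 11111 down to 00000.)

  ##### -> #   bit 31 = 1  t=0,i=17
  ####. -> #   bit 30 = 1  t=0,i=9
  ###.# -> .   bit 29 = 0  t=0,i=10
  ###.. -> .   bit 28 = 0  t=0,i=19
  ##.## -> #   bit 27 = 1  t=0,i=6
  ##.#. -> .   bit 26 = 0  t=1,i=10
  ##..# -> #   bit 25 = 1  t=3,i=7
  ##... -> .   bit 24 = 0  t=0,i=20
  #.### -> .   bit 23 = 0  t=0,i=7
  #.##. -> .   bit 22 = 0  t=0,i=4
  #.#.# -> #   bit 21 = 1  t=0,i=0
  #.#.. -> .   bit 20 = 0  t=1,i=11
  #..## -> #   bit 19 = 1  t=3,i=8
  #..#. -> .   bit 18 = 0  t=1,i=13
  #...# -> .   bit 17 = 0  t=0,i=21
  #.... -> .   bit 16 = 0  t=2,i=8
  .#### -> #   bit 15 = 1  t=0,i=8
  .###. -> #   bit 14 = 1  t=1,i=17
  .##.# -> .   bit 13 = 0  t=0,i=5
  .##.. -> #   bit 12 = 1  t=2,i=6
  .#.## -> .   bit 11 = 0  t=0,i=3
  .#.#. -> #   bit 10 = 1  t=0,i=1
  .#..# -> .   bit 9 = 0  t=1,i=12
  .#... -> .   bit 8 = 0  t=2,i=18
  ..### -> .   bit 7 = 0  t=1,i=22
  ..##. -> #   bit 6 = 1  t=2,i=5
  ..#.# -> #   bit 5 = 1  t=0,i=23
  ..#.. -> .   bit 4 = 0  t=2,i=14
  ...## -> #   bit 3 = 1  t=1,i=21
  ...#. -> #   bit 2 = 1  t=0,i=22
  ....# -> #   bit 1 = 1  t=2,i=12
  ..... -> #   bit 0 = 1  t=2,i=9
  bits 11001010001010001101010001101111 = 3391673455

3391673455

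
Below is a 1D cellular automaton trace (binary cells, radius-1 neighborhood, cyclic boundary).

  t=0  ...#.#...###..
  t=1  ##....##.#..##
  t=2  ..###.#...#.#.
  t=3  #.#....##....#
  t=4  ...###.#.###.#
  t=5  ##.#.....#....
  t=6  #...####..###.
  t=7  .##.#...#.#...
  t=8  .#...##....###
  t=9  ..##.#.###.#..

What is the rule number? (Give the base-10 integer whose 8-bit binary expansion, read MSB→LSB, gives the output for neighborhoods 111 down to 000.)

25

  nb ###: next=.  (t=0,i=10, bit7=0)
  nb ##.: next=.  (t=0,i=11, bit6=0)
  nb #.#: next=.  (t=0,i=4, bit5=0)
  nb #..: next=#  (t=0,i=6, bit4=1)
  nb .##: next=#  (t=0,i=9, bit3=1)
  nb .#.: next=.  (t=0,i=3, bit2=0)
  nb ..#: next=.  (t=0,i=2, bit1=0)
  nb ...: next=#  (t=0,i=0, bit0=1)
  bits 00011001 = 25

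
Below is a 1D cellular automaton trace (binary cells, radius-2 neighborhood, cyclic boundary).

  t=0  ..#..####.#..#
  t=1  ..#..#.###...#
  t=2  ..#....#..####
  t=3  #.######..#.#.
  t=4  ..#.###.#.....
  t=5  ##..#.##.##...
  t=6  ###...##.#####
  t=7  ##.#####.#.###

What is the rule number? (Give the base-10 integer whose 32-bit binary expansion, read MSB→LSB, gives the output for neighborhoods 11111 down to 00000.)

3888329182

  ##### -> #   bit 31 = 1  t=3,i=4
  ####. -> #   bit 30 = 1  t=0,i=7
  ###.# -> #   bit 29 = 1  t=0,i=8
  ###.. -> .   bit 28 = 0  t=1,i=9
  ##.## -> .   bit 27 = 0  t=5,i=8
  ##.#. -> #   bit 26 = 1  t=0,i=9
  ##..# -> #   bit 25 = 1  t=2,i=0
  ##... -> #   bit 24 = 1  t=1,i=10
  #.### -> #   bit 23 = 1  t=1,i=7
  #.##. -> #   bit 22 = 1  t=5,i=6
  #.#.# -> .   bit 21 = 0  t=3,i=0
  #.#.. -> .   bit 20 = 0  t=0,i=10
  #..## -> .   bit 19 = 0  t=0,i=4
  #..#. -> .   bit 18 = 0  t=0,i=1
  #...# -> #   bit 17 = 1  t=1,i=11
  #.... -> #   bit 16 = 1  t=2,i=4
  .#### -> .   bit 15 = 0  t=0,i=6
  .###. -> .   bit 14 = 0  t=1,i=8
  .##.# -> #   bit 13 = 1  t=5,i=7
  .##.. -> #   bit 12 = 1  t=5,i=1
  .#.## -> .   bit 11 = 0  t=1,i=6
  .#.#. -> .   bit 10 = 0  t=3,i=11
  .#..# -> .   bit 9 = 0  t=0,i=0
  .#... -> #   bit 8 = 1  t=2,i=3
  ..### -> #   bit 7 = 1  t=0,i=5
  ..##. -> #   bit 6 = 1  t=5,i=0
  ..#.# -> .   bit 5 = 0  t=1,i=5
  ..#.. -> #   bit 4 = 1  t=0,i=2
  ...## -> #   bit 3 = 1  t=5,i=13
  ...#. -> #   bit 2 = 1  t=1,i=12
  ....# -> #   bit 1 = 1  t=2,i=5
  ..... -> .   bit 0 = 0  t=4,i=11
  bits 11100111110000110011000111011110 = 3888329182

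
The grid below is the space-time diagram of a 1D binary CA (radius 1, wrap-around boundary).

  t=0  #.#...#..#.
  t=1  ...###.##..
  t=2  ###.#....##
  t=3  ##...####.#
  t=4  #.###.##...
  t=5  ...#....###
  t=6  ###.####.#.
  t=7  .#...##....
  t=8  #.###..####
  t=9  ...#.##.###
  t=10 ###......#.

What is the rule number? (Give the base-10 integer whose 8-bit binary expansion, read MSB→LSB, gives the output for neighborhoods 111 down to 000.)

  [7] ### => #  t=1,i=4
  [6] ##. => .  t=1,i=5
  [5] #.# => .  t=0,i=1
  [4] #.. => #  t=0,i=3
  [3] .## => .  t=1,i=3
  [2] .#. => .  t=0,i=0
  [1] ..# => #  t=0,i=5
  [0] ... => #  t=0,i=4
  bits 10010011 = 147

147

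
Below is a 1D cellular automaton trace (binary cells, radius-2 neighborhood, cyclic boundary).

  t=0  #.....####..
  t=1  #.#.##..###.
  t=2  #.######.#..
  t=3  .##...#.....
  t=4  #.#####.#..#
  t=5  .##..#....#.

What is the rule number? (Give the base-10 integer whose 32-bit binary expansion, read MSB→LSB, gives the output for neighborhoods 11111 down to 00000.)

  [31] ##### => .  t=2,i=4
  [30] ####. => #  t=0,i=8
  [29] ###.# => .  t=1,i=10
  [28] ###.. => #  t=0,i=9
  [27] ##.## => #  t=4,i=1
  [26] ##.#. => .  t=1,i=11
  [25] ##..# => #  t=0,i=10
  [24] ##... => #  t=3,i=3
  [23] #.### => #  t=2,i=2
  [22] #.##. => #  t=1,i=4
  [21] #.#.# => #  t=1,i=0
  [20] #.#.. => .  t=2,i=9
  [19] #..## => #  t=1,i=7
  [18] #..#. => .  t=0,i=11
  [17] #...# => #  t=3,i=4
  [16] #.... => #  t=0,i=2
  [15] .#### => .  t=0,i=7
  [14] .###. => #  t=1,i=9
  [13] .##.# => .  t=4,i=0
  [12] .##.. => #  t=1,i=5
  [11] .#.## => #  t=1,i=3
  [10] .#.#. => .  t=1,i=1
  [9] .#..# => .  t=2,i=10
  [8] .#... => .  t=0,i=1
  [7] ..### => .  t=0,i=6
  [6] ..##. => .  t=3,i=1
  [5] ..#.# => .  t=2,i=0
  [4] ..#.. => #  t=0,i=0
  [3] ...## => #  t=0,i=5
  [2] ...#. => #  t=3,i=5
  [1] ....# => #  t=0,i=4
  [0] ..... => .  t=0,i=3
  bits 01011011111010110101100000011110 = 1542150174

1542150174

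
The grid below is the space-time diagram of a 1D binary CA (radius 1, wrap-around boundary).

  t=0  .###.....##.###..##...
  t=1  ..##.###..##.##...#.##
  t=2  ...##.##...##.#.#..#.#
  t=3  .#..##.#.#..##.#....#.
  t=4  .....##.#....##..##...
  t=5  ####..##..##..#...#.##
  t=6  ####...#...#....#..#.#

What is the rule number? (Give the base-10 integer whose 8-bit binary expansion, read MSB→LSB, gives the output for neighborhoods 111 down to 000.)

  ### -> #   bit 7 = 1  t=0,i=2
  ##. -> #   bit 6 = 1  t=0,i=3
  #.# -> #   bit 5 = 1  t=0,i=11
  #.. -> .   bit 4 = 0  t=0,i=4
  .## -> .   bit 3 = 0  t=0,i=1
  .#. -> .   bit 2 = 0  t=1,i=18
  ..# -> .   bit 1 = 0  t=0,i=0
  ... -> #   bit 0 = 1  t=0,i=5
  bits 11100001 = 225

225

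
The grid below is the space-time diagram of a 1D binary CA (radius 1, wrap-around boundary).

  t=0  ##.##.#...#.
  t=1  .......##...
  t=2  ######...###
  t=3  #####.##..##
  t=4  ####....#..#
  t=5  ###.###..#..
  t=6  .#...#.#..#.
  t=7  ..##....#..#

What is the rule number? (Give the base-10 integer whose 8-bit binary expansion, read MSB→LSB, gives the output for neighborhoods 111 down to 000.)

  [7] ### => #  t=2,i=0
  [6] ##. => .  t=0,i=1
  [5] #.# => .  t=0,i=2
  [4] #.. => #  t=0,i=7
  [3] .## => .  t=0,i=0
  [2] .#. => .  t=0,i=6
  [1] ..# => .  t=0,i=9
  [0] ... => #  t=0,i=8
  bits 10010001 = 145

145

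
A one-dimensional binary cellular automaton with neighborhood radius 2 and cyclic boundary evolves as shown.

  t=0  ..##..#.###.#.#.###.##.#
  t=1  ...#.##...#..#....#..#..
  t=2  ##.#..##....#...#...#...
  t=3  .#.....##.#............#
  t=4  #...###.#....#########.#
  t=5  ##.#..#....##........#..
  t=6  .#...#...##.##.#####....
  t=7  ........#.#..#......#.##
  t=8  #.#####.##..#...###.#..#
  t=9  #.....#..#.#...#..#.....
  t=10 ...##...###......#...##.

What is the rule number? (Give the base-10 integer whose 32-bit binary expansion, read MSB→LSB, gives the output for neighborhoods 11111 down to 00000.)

553923627

  ##### -> .   bit 31 = 0  t=4,i=15
  ####. -> .   bit 30 = 0  t=4,i=20
  ###.# -> #   bit 29 = 1  t=0,i=10
  ###.. -> .   bit 28 = 0  t=6,i=19
  ##.## -> .   bit 27 = 0  t=0,i=19
  ##.#. -> .   bit 26 = 0  t=0,i=11
  ##..# -> .   bit 25 = 0  t=0,i=4
  ##... -> #   bit 24 = 1  t=1,i=7
  #.### -> .   bit 23 = 0  t=0,i=8
  #.##. -> .   bit 22 = 0  t=0,i=20
  #.#.# -> .   bit 21 = 0  t=0,i=12
  #.#.. -> .   bit 20 = 0  t=0,i=23
  #..## -> .   bit 19 = 0  t=0,i=1
  #..#. -> #   bit 18 = 1  t=0,i=5
  #...# -> .   bit 17 = 0  t=1,i=8
  #.... -> .   bit 16 = 0  t=1,i=15
  .#### -> .   bit 15 = 0  t=4,i=14
  .###. -> .   bit 14 = 0  t=0,i=9
  .##.# -> #   bit 13 = 1  t=0,i=21
  .##.. -> #   bit 12 = 1  t=0,i=3
  .#.## -> .   bit 11 = 0  t=0,i=7
  .#.#. -> #   bit 10 = 1  t=0,i=13
  .#..# -> .   bit 9 = 0  t=0,i=0
  .#... -> .   bit 8 = 0  t=1,i=14
  ..### -> .   bit 7 = 0  t=4,i=4
  ..##. -> .   bit 6 = 0  t=0,i=2
  ..#.# -> #   bit 5 = 1  t=0,i=6
  ..#.. -> .   bit 4 = 0  t=1,i=10
  ...## -> #   bit 3 = 1  t=2,i=23
  ...#. -> .   bit 2 = 0  t=1,i=2
  ....# -> #   bit 1 = 1  t=1,i=1
  ..... -> #   bit 0 = 1  t=1,i=0
  bits 00100001000001000011010000101011 = 553923627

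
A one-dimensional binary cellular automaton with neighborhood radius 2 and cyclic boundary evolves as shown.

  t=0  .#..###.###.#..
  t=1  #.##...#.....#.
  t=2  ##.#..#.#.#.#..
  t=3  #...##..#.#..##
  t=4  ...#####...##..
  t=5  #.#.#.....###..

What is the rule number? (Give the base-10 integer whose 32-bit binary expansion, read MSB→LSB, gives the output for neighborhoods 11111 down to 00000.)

170695501

  nb #####: next=.  (t=4,i=5, bit31=0)
  nb ####.: next=.  (t=4,i=6, bit30=0)
  nb ###.#: next=.  (t=0,i=6, bit29=0)
  nb ###..: next=.  (t=3,i=0, bit28=0)
  nb ##.##: next=#  (t=0,i=7, bit27=1)
  nb ##.#.: next=.  (t=0,i=11, bit26=0)
  nb ##..#: next=#  (t=3,i=6, bit25=1)
  nb ##...: next=.  (t=1,i=4, bit24=0)
  nb #.###: next=.  (t=0,i=8, bit23=0)
  nb #.##.: next=.  (t=1,i=2, bit22=0)
  nb #.#.#: next=#  (t=1,i=0, bit21=1)
  nb #.#..: next=.  (t=0,i=12, bit20=0)
  nb #..##: next=#  (t=0,i=3, bit19=1)
  nb #..#.: next=#  (t=2,i=5, bit18=1)
  nb #...#: next=.  (t=0,i=14, bit17=0)
  nb #....: next=.  (t=1,i=9, bit16=0)
  nb .####: next=#  (t=4,i=4, bit15=1)
  nb .###.: next=.  (t=0,i=5, bit14=0)
  nb .##.#: next=.  (t=2,i=1, bit13=0)
  nb .##..: next=#  (t=1,i=3, bit12=1)
  nb .#.##: next=#  (t=1,i=1, bit11=1)
  nb .#.#.: next=.  (t=1,i=14, bit10=0)
  nb .#..#: next=#  (t=0,i=2, bit9=1)
  nb .#...: next=#  (t=0,i=13, bit8=1)
  nb ..###: next=.  (t=0,i=4, bit7=0)
  nb ..##.: next=#  (t=2,i=0, bit6=1)
  nb ..#.#: next=.  (t=1,i=13, bit5=0)
  nb ..#..: next=.  (t=0,i=1, bit4=0)
  nb ...##: next=#  (t=3,i=3, bit3=1)
  nb ...#.: next=#  (t=0,i=0, bit2=1)
  nb ....#: next=.  (t=1,i=11, bit1=0)
  nb .....: next=#  (t=1,i=10, bit0=1)
  bits 00001010001011001001101101001101 = 170695501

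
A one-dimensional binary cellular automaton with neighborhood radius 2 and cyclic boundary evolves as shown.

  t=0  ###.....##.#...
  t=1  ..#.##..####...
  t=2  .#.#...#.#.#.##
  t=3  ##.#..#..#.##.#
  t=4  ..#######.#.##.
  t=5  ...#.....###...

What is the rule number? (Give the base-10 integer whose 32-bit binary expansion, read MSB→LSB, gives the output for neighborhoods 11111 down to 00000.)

473803349

  nb #####: next=.  (t=4,i=4, bit31=0)
  nb ####.: next=.  (t=1,i=10, bit30=0)
  nb ###.#: next=.  (t=3,i=1, bit29=0)
  nb ###..: next=#  (t=0,i=2, bit28=1)
  nb ##.##: next=#  (t=3,i=13, bit27=1)
  nb ##.#.: next=#  (t=0,i=10, bit26=1)
  nb ##..#: next=.  (t=1,i=6, bit25=0)
  nb ##...: next=.  (t=0,i=3, bit24=0)
  nb #.###: next=.  (t=3,i=14, bit23=0)
  nb #.##.: next=.  (t=1,i=4, bit22=0)
  nb #.#.#: next=#  (t=2,i=1, bit21=1)
  nb #.#..: next=#  (t=0,i=11, bit20=1)
  nb #..##: next=#  (t=1,i=7, bit19=1)
  nb #..#.: next=#  (t=3,i=5, bit18=1)
  nb #...#: next=.  (t=0,i=13, bit17=0)
  nb #....: next=#  (t=0,i=4, bit16=1)
  nb .####: next=#  (t=1,i=9, bit15=1)
  nb .###.: next=.  (t=0,i=1, bit14=0)
  nb .##.#: next=#  (t=0,i=9, bit13=1)
  nb .##..: next=.  (t=1,i=5, bit12=0)
  nb .#.##: next=#  (t=1,i=3, bit11=1)
  nb .#.#.: next=.  (t=2,i=2, bit10=0)
  nb .#..#: next=#  (t=3,i=4, bit9=1)
  nb .#...: next=.  (t=0,i=12, bit8=0)
  nb ..###: next=.  (t=0,i=0, bit7=0)
  nb ..##.: next=#  (t=0,i=8, bit6=1)
  nb ..#.#: next=.  (t=1,i=2, bit5=0)
  nb ..#..: next=#  (t=3,i=6, bit4=1)
  nb ...##: next=.  (t=0,i=7, bit3=0)
  nb ...#.: next=#  (t=1,i=1, bit2=1)
  nb ....#: next=.  (t=0,i=6, bit1=0)
  nb .....: next=#  (t=0,i=5, bit0=1)
  bits 00011100001111011010101001010101 = 473803349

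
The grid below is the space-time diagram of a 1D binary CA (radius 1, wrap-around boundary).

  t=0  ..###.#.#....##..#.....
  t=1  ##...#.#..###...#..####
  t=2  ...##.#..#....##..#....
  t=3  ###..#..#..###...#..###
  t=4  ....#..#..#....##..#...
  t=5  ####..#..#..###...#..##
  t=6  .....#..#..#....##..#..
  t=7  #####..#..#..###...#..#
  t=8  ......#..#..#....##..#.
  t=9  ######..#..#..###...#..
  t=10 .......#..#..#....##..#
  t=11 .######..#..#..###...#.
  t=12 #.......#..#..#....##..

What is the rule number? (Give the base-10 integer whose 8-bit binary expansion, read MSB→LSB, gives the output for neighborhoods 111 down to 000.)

  ###|.  b7=0 t=0,i=3
  ##.|.  b6=0 t=0,i=4
  #.#|#  b5=1 t=0,i=5
  #..|.  b4=0 t=0,i=9
  .##|.  b3=0 t=0,i=2
  .#.|.  b2=0 t=0,i=6
  ..#|#  b1=1 t=0,i=1
  ...|#  b0=1 t=0,i=0
  bits 00100011 = 35

35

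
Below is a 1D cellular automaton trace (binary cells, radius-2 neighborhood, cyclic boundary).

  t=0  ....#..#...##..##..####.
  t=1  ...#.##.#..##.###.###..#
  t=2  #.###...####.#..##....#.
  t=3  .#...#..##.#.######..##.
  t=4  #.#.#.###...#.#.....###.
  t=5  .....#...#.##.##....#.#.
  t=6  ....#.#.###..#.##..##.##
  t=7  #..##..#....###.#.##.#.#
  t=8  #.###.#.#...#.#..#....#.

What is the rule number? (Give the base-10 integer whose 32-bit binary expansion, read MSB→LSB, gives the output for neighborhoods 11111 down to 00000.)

689740772

  [31] ##### => .  t=3,i=15
  [30] ####. => .  t=0,i=21
  [29] ###.# => #  t=1,i=16
  [28] ###.. => .  t=0,i=22
  [27] ##.## => #  t=1,i=13
  [26] ##.#. => .  t=1,i=7
  [25] ##..# => .  t=0,i=13
  [24] ##... => #  t=0,i=23
  [23] #.### => .  t=1,i=14
  [22] #.##. => .  t=1,i=5
  [21] #.#.# => .  t=2,i=0
  [20] #.#.. => #  t=1,i=8
  [19] #..## => #  t=0,i=14
  [18] #..#. => #  t=0,i=6
  [17] #...# => .  t=0,i=9
  [16] #.... => .  t=0,i=0
  [15] .#### => #  t=0,i=20
  [14] .###. => .  t=1,i=15
  [13] .##.# => .  t=1,i=6
  [12] .##.. => #  t=0,i=12
  [11] .#.## => #  t=1,i=4
  [10] .#.#. => .  t=2,i=23
  [9] .#..# => #  t=0,i=5
  [8] .#... => #  t=0,i=8
  [7] ..### => #  t=0,i=19
  [6] ..##. => #  t=0,i=11
  [5] ..#.# => #  t=1,i=3
  [4] ..#.. => .  t=0,i=4
  [3] ...## => .  t=0,i=10
  [2] ...#. => #  t=0,i=3
  [1] ....# => .  t=0,i=2
  [0] ..... => .  t=0,i=1
  bits 00101001000111001001101111100100 = 689740772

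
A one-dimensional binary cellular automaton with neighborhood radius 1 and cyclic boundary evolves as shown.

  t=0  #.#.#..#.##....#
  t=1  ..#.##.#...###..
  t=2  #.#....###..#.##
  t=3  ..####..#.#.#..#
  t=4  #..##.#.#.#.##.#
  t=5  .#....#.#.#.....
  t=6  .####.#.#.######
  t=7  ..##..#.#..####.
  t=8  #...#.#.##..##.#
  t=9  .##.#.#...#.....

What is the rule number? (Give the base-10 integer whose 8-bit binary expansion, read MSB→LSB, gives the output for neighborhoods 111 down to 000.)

149

  ### -> #   bit 7 = 1  t=1,i=12
  ##. -> .   bit 6 = 0  t=0,i=0
  #.# -> .   bit 5 = 0  t=0,i=1
  #.. -> #   bit 4 = 1  t=0,i=5
  .## -> .   bit 3 = 0  t=0,i=9
  .#. -> #   bit 2 = 1  t=0,i=2
  ..# -> .   bit 1 = 0  t=0,i=6
  ... -> #   bit 0 = 1  t=0,i=12
  bits 10010101 = 149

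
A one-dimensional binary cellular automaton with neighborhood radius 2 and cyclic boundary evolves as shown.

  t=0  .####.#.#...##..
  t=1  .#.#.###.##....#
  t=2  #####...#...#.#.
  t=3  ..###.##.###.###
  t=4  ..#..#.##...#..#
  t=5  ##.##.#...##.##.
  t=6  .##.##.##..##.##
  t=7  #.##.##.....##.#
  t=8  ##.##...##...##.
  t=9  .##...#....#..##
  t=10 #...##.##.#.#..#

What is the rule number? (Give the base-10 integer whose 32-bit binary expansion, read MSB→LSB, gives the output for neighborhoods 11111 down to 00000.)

  #####|#  b31=1 t=2,i=2
  ####.|#  b30=1 t=0,i=3
  ###.#|.  b29=0 t=0,i=4
  ###..|#  b28=1 t=2,i=4
  ##.##|#  b27=1 t=1,i=8
  ##.#.|#  b26=1 t=0,i=5
  ##..#|.  b25=0 t=3,i=0
  ##...|.  b24=0 t=0,i=14
  #.###|.  b23=0 t=1,i=5
  #.##.|.  b22=0 t=1,i=9
  #.#.#|#  b21=1 t=0,i=6
  #.#..|.  b20=0 t=0,i=8
  #..##|.  b19=0 t=3,i=1
  #..#.|#  b18=1 t=4,i=1
  #...#|#  b17=1 t=0,i=10
  #....|#  b16=1 t=1,i=12
  .####|.  b15=0 t=0,i=2
  .###.|.  b14=0 t=1,i=6
  .##.#|#  b13=1 t=3,i=7
  .##..|.  b12=0 t=0,i=13
  .#.##|#  b11=1 t=1,i=4
  .#.#.|#  b10=1 t=0,i=7
  .#..#|#  b9=1 t=4,i=0
  .#...|#  b8=1 t=0,i=9
  ..###|#  b7=1 t=0,i=1
  ..##.|.  b6=0 t=0,i=12
  ..#.#|.  b5=0 t=1,i=15
  ..#..|.  b4=0 t=2,i=8
  ...##|.  b3=0 t=0,i=0
  ...#.|#  b2=1 t=1,i=14
  ....#|.  b1=0 t=1,i=13
  .....|#  b0=1 t=7,i=9
  bits 11011100001001110010111110000101 = 3693555589

3693555589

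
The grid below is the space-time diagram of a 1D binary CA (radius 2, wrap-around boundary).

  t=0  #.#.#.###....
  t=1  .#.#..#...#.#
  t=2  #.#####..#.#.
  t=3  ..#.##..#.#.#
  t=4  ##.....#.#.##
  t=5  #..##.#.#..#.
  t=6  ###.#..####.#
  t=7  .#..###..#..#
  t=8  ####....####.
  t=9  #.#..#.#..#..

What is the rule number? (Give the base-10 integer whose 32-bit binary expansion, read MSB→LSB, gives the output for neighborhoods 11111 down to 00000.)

3231524381

  nb #####: next=#  (t=2,i=4, bit31=1)
  nb ####.: next=#  (t=2,i=5, bit30=1)
  nb ###.#: next=.  (t=6,i=2, bit29=0)
  nb ###..: next=.  (t=0,i=8, bit28=0)
  nb ##.##: next=.  (t=6,i=11, bit27=0)
  nb ##.#.: next=.  (t=5,i=5, bit26=0)
  nb ##..#: next=.  (t=2,i=7, bit25=0)
  nb ##...: next=.  (t=0,i=9, bit24=0)
  nb #.###: next=#  (t=0,i=6, bit23=1)
  nb #.##.: next=.  (t=3,i=4, bit22=0)
  nb #.#.#: next=.  (t=0,i=2, bit21=0)
  nb #.#..: next=#  (t=1,i=3, bit20=1)
  nb #..##: next=#  (t=5,i=2, bit19=1)
  nb #..#.: next=#  (t=1,i=5, bit18=1)
  nb #...#: next=.  (t=1,i=8, bit17=0)
  nb #....: next=#  (t=0,i=10, bit16=1)
  nb .####: next=.  (t=2,i=3, bit15=0)
  nb .###.: next=.  (t=0,i=7, bit14=0)
  nb .##.#: next=#  (t=5,i=4, bit13=1)
  nb .##..: next=.  (t=3,i=5, bit12=0)
  nb .#.##: next=.  (t=0,i=5, bit11=0)
  nb .#.#.: next=#  (t=0,i=1, bit10=1)
  nb .#..#: next=#  (t=1,i=4, bit9=1)
  nb .#...: next=.  (t=1,i=7, bit8=0)
  nb ..###: next=.  (t=6,i=7, bit7=0)
  nb ..##.: next=.  (t=5,i=3, bit6=0)
  nb ..#.#: next=.  (t=0,i=0, bit5=0)
  nb ..#..: next=#  (t=1,i=6, bit4=1)
  nb ...##: next=#  (t=8,i=7, bit3=1)
  nb ...#.: next=#  (t=0,i=12, bit2=1)
  nb ....#: next=.  (t=0,i=11, bit1=0)
  nb .....: next=#  (t=4,i=4, bit0=1)
  bits 11000000100111010010011000011101 = 3231524381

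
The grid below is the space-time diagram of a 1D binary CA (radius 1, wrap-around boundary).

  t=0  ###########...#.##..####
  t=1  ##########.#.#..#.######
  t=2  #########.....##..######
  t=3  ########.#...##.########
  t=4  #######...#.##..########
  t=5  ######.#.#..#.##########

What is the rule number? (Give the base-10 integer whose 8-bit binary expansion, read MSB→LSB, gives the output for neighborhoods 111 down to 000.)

154

  nb ###: next=#  (t=0,i=0, bit7=1)
  nb ##.: next=.  (t=0,i=10, bit6=0)
  nb #.#: next=.  (t=0,i=15, bit5=0)
  nb #..: next=#  (t=0,i=11, bit4=1)
  nb .##: next=#  (t=0,i=16, bit3=1)
  nb .#.: next=.  (t=0,i=14, bit2=0)
  nb ..#: next=#  (t=0,i=13, bit1=1)
  nb ...: next=.  (t=0,i=12, bit0=0)
  bits 10011010 = 154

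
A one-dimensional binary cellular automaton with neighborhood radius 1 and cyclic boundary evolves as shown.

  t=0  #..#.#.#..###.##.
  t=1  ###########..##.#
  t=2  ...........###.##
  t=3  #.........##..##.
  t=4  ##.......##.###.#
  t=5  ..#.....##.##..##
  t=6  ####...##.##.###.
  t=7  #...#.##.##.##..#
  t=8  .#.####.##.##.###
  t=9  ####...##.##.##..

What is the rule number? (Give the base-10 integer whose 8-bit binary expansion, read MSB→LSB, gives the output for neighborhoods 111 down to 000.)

  nb ###: next=.  (t=0,i=11, bit7=0)
  nb ##.: next=.  (t=0,i=12, bit6=0)
  nb #.#: next=#  (t=0,i=4, bit5=1)
  nb #..: next=#  (t=0,i=1, bit4=1)
  nb .##: next=#  (t=0,i=10, bit3=1)
  nb .#.: next=#  (t=0,i=0, bit2=1)
  nb ..#: next=#  (t=0,i=2, bit1=1)
  nb ...: next=.  (t=2,i=1, bit0=0)
  bits 00111110 = 62

62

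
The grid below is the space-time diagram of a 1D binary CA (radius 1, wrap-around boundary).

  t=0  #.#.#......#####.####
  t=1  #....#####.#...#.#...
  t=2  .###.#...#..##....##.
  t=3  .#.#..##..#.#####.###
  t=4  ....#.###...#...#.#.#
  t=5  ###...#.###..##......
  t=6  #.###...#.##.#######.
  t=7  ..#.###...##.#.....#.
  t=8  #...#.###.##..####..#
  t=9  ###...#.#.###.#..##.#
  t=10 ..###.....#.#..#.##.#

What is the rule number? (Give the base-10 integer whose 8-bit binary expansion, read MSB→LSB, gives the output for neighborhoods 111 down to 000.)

  nb ###: next=.  (t=0,i=12, bit7=0)
  nb ##.: next=#  (t=0,i=0, bit6=1)
  nb #.#: next=.  (t=0,i=1, bit5=0)
  nb #..: next=#  (t=0,i=5, bit4=1)
  nb .##: next=#  (t=0,i=11, bit3=1)
  nb .#.: next=.  (t=0,i=2, bit2=0)
  nb ..#: next=.  (t=0,i=10, bit1=0)
  nb ...: next=#  (t=0,i=6, bit0=1)
  bits 01011001 = 89

89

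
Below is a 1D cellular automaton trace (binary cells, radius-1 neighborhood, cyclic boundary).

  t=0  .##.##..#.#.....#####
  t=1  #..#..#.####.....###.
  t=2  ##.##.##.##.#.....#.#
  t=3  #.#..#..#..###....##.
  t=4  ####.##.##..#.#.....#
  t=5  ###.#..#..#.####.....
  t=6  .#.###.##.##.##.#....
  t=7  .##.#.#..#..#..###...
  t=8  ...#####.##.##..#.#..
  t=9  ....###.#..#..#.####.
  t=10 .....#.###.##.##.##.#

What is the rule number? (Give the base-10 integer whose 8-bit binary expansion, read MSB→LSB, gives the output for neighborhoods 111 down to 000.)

  ### -> #   bit 7 = 1  t=0,i=17
  ##. -> .   bit 6 = 0  t=0,i=2
  #.# -> #   bit 5 = 1  t=0,i=0
  #.. -> #   bit 4 = 1  t=0,i=6
  .## -> .   bit 3 = 0  t=0,i=1
  .#. -> #   bit 2 = 1  t=0,i=8
  ..# -> .   bit 1 = 0  t=0,i=7
  ... -> .   bit 0 = 0  t=0,i=12
  bits 10110100 = 180

180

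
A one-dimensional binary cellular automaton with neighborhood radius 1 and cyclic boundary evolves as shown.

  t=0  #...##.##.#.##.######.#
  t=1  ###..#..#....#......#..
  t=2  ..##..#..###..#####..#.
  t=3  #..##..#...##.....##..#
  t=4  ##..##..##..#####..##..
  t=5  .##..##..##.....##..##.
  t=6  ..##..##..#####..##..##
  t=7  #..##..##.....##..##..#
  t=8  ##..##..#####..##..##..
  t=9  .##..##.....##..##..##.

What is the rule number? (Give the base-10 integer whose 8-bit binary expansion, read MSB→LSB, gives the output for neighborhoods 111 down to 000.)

  ### -> .   bit 7 = 0  t=0,i=16
  ##. -> #   bit 6 = 1  t=0,i=0
  #.# -> .   bit 5 = 0  t=0,i=6
  #.. -> #   bit 4 = 1  t=0,i=1
  .## -> .   bit 3 = 0  t=0,i=4
  .#. -> .   bit 2 = 0  t=0,i=10
  ..# -> .   bit 1 = 0  t=0,i=3
  ... -> #   bit 0 = 1  t=0,i=2
  bits 01010001 = 81

81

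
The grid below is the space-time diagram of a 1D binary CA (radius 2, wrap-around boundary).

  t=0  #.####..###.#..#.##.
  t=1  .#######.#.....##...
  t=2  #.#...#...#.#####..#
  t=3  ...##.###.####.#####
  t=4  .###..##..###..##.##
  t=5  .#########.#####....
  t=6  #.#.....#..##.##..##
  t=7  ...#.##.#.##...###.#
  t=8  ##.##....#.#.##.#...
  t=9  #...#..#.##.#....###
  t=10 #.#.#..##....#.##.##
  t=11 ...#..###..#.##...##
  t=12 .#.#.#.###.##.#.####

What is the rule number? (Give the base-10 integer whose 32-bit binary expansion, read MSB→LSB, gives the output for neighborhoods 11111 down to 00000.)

1384832379

  nb #####: next=.  (t=1,i=3, bit31=0)
  nb ####.: next=#  (t=0,i=4, bit30=1)
  nb ###.#: next=.  (t=0,i=10, bit29=0)
  nb ###..: next=#  (t=0,i=5, bit28=1)
  nb ##.##: next=.  (t=3,i=5, bit27=0)
  nb ##.#.: next=.  (t=0,i=11, bit26=0)
  nb ##..#: next=#  (t=0,i=6, bit25=1)
  nb ##...: next=.  (t=1,i=17, bit24=0)
  nb #.###: next=#  (t=0,i=2, bit23=1)
  nb #.##.: next=.  (t=0,i=17, bit22=0)
  nb #.#.#: next=.  (t=0,i=0, bit21=0)
  nb #.#..: next=.  (t=0,i=12, bit20=0)
  nb #..##: next=#  (t=0,i=7, bit19=1)
  nb #..#.: next=.  (t=0,i=14, bit18=0)
  nb #...#: next=#  (t=2,i=4, bit17=1)
  nb #....: next=.  (t=1,i=11, bit16=0)
  nb .####: next=#  (t=0,i=3, bit15=1)
  nb .###.: next=#  (t=0,i=9, bit14=1)
  nb .##.#: next=.  (t=0,i=18, bit13=0)
  nb .##..: next=#  (t=1,i=16, bit12=1)
  nb .#.##: next=#  (t=0,i=1, bit11=1)
  nb .#.#.: next=#  (t=8,i=10, bit10=1)
  nb .#..#: next=.  (t=0,i=13, bit9=0)
  nb .#...: next=#  (t=1,i=10, bit8=1)
  nb ..###: next=.  (t=0,i=8, bit7=0)
  nb ..##.: next=#  (t=1,i=15, bit6=1)
  nb ..#.#: next=#  (t=0,i=15, bit5=1)
  nb ..#..: next=#  (t=2,i=6, bit4=1)
  nb ...##: next=#  (t=1,i=0, bit3=1)
  nb ...#.: next=.  (t=2,i=5, bit2=0)
  nb ....#: next=#  (t=1,i=13, bit1=1)
  nb .....: next=#  (t=1,i=12, bit0=1)
  bits 01010010100010101101110101111011 = 1384832379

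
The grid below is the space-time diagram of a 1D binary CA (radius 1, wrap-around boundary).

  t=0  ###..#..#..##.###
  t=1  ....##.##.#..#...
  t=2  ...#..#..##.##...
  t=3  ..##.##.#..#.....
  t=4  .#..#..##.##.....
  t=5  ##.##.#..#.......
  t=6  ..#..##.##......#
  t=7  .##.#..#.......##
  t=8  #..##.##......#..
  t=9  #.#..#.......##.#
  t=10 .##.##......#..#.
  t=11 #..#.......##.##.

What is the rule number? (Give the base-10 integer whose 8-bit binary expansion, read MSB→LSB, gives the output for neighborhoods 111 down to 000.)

38

  ###|.  b7=0 t=0,i=0
  ##.|.  b6=0 t=0,i=2
  #.#|#  b5=1 t=0,i=13
  #..|.  b4=0 t=0,i=3
  .##|.  b3=0 t=0,i=11
  .#.|#  b2=1 t=0,i=5
  ..#|#  b1=1 t=0,i=4
  ...|.  b0=0 t=1,i=0
  bits 00100110 = 38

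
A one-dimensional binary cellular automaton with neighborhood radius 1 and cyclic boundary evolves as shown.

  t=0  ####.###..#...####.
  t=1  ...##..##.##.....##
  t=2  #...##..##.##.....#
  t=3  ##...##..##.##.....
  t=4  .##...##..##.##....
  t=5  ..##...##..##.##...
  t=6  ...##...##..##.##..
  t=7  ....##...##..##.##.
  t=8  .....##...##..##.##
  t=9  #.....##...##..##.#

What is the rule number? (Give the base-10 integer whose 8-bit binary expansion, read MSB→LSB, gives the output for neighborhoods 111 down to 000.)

  nb ###: next=.  (t=0,i=1, bit7=0)
  nb ##.: next=#  (t=0,i=3, bit6=1)
  nb #.#: next=#  (t=0,i=4, bit5=1)
  nb #..: next=#  (t=0,i=8, bit4=1)
  nb .##: next=.  (t=0,i=0, bit3=0)
  nb .#.: next=#  (t=0,i=10, bit2=1)
  nb ..#: next=.  (t=0,i=9, bit1=0)
  nb ...: next=.  (t=0,i=12, bit0=0)
  bits 01110100 = 116

116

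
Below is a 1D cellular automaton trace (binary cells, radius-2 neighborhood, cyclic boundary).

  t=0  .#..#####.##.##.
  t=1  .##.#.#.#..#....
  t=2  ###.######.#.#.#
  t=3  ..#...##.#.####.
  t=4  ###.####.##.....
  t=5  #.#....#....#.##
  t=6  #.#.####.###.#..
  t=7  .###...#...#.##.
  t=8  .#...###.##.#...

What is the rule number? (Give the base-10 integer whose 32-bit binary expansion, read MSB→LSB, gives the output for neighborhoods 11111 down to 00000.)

  nb #####: next=#  (t=0,i=6, bit31=1)
  nb ####.: next=.  (t=0,i=7, bit30=0)
  nb ###.#: next=#  (t=0,i=8, bit29=1)
  nb ###..: next=.  (t=3,i=14, bit28=0)
  nb ##.##: next=.  (t=0,i=9, bit27=0)
  nb ##.#.: next=.  (t=1,i=3, bit26=0)
  nb ##..#: next=.  (t=0,i=15, bit25=0)
  nb ##...: next=.  (t=3,i=15, bit24=0)
  nb #.###: next=.  (t=2,i=4, bit23=0)
  nb #.##.: next=.  (t=0,i=10, bit22=0)
  nb #.#.#: next=#  (t=1,i=4, bit21=1)
  nb #.#..: next=#  (t=1,i=8, bit20=1)
  nb #..##: next=.  (t=0,i=3, bit19=0)
  nb #..#.: next=.  (t=0,i=0, bit18=0)
  nb #...#: next=#  (t=3,i=0, bit17=1)
  nb #....: next=#  (t=1,i=13, bit16=1)
  nb .####: next=.  (t=0,i=5, bit15=0)
  nb .###.: next=.  (t=4,i=1, bit14=0)
  nb .##.#: next=#  (t=0,i=11, bit13=1)
  nb .##..: next=.  (t=0,i=14, bit12=0)
  nb .#.##: next=#  (t=2,i=14, bit11=1)
  nb .#.#.: next=#  (t=1,i=5, bit10=1)
  nb .#..#: next=#  (t=0,i=2, bit9=1)
  nb .#...: next=.  (t=1,i=12, bit8=0)
  nb ..###: next=#  (t=0,i=4, bit7=1)
  nb ..##.: next=#  (t=1,i=1, bit6=1)
  nb ..#.#: next=.  (t=5,i=12, bit5=0)
  nb ..#..: next=#  (t=0,i=1, bit4=1)
  nb ...##: next=#  (t=1,i=0, bit3=1)
  nb ...#.: next=#  (t=3,i=1, bit2=1)
  nb ....#: next=#  (t=1,i=15, bit1=1)
  nb .....: next=.  (t=1,i=14, bit0=0)
  bits 10100000001100110010111011011110 = 2687708894

2687708894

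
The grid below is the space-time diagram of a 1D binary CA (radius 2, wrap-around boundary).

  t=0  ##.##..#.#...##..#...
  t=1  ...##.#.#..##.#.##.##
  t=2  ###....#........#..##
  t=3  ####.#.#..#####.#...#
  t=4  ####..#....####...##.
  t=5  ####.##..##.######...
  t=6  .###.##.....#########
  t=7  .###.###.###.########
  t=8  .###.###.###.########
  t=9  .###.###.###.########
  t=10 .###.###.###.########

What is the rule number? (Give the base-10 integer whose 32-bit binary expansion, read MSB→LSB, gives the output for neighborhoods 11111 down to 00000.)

4056339483

  #####|#  b31=1 t=2,i=0
  ####.|#  b30=1 t=2,i=1
  ###.#|#  b29=1 t=3,i=3
  ###..|#  b28=1 t=2,i=2
  ##.##|.  b27=0 t=0,i=2
  ##.#.|.  b26=0 t=1,i=5
  ##..#|.  b25=0 t=0,i=5
  ##...|#  b24=1 t=1,i=0
  #.###|#  b23=1 t=4,i=0
  #.##.|#  b22=1 t=0,i=3
  #.#.#|.  b21=0 t=1,i=6
  #.#..|.  b20=0 t=0,i=9
  #..##|.  b19=0 t=1,i=10
  #..#.|#  b18=1 t=0,i=6
  #...#|#  b17=1 t=0,i=11
  #....|.  b16=0 t=2,i=4
  .####|#  b15=1 t=2,i=20
  .###.|#  b14=1 t=6,i=2
  .##.#|.  b13=0 t=0,i=1
  .##..|#  b12=1 t=0,i=4
  .#.##|.  b11=0 t=1,i=15
  .#.#.|#  b10=1 t=0,i=8
  .#..#|.  b9=0 t=1,i=9
  .#...|.  b8=0 t=0,i=10
  ..###|.  b7=0 t=2,i=19
  ..##.|.  b6=0 t=0,i=0
  ..#.#|.  b5=0 t=0,i=7
  ..#..|#  b4=1 t=0,i=17
  ...##|#  b3=1 t=0,i=12
  ...#.|.  b2=0 t=2,i=6
  ....#|#  b1=1 t=2,i=5
  .....|#  b0=1 t=2,i=10
  bits 11110001110001101101010000011011 = 4056339483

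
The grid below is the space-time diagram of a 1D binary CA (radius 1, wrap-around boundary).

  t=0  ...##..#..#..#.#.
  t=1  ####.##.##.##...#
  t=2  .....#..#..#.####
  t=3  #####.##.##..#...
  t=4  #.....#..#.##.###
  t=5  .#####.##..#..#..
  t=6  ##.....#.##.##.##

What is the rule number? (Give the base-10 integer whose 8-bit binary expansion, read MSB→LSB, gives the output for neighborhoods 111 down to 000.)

  nb ###: next=.  (t=1,i=0, bit7=0)
  nb ##.: next=.  (t=0,i=4, bit6=0)
  nb #.#: next=.  (t=0,i=14, bit5=0)
  nb #..: next=#  (t=0,i=5, bit4=1)
  nb .##: next=#  (t=0,i=3, bit3=1)
  nb .#.: next=.  (t=0,i=7, bit2=0)
  nb ..#: next=#  (t=0,i=2, bit1=1)
  nb ...: next=#  (t=0,i=0, bit0=1)
  bits 00011011 = 27

27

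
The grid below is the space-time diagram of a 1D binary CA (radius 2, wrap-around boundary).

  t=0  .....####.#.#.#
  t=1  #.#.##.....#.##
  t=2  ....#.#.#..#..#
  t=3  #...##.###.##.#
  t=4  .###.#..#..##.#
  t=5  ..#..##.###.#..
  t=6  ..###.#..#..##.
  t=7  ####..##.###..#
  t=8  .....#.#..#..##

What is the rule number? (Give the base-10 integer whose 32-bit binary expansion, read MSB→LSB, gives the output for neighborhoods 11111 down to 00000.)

  nb #####: next=.  (t=7,i=1, bit31=0)
  nb ####.: next=.  (t=0,i=7, bit30=0)
  nb ###.#: next=.  (t=0,i=8, bit29=0)
  nb ###..: next=.  (t=7,i=3, bit28=0)
  nb ##.##: next=.  (t=3,i=6, bit27=0)
  nb ##.#.: next=.  (t=0,i=9, bit26=0)
  nb ##..#: next=.  (t=7,i=4, bit25=0)
  nb ##...: next=#  (t=1,i=6, bit24=1)
  nb #.###: next=.  (t=1,i=13, bit23=0)
  nb #.##.: next=#  (t=1,i=4, bit22=1)
  nb #.#.#: next=.  (t=0,i=10, bit21=0)
  nb #.#..: next=#  (t=0,i=14, bit20=1)
  nb #..##: next=#  (t=4,i=10, bit19=1)
  nb #..#.: next=.  (t=2,i=10, bit18=0)
  nb #...#: next=#  (t=3,i=2, bit17=1)
  nb #....: next=.  (t=0,i=1, bit16=0)
  nb .####: next=.  (t=0,i=6, bit15=0)
  nb .###.: next=#  (t=1,i=14, bit14=1)
  nb .##.#: next=#  (t=3,i=5, bit13=1)
  nb .##..: next=.  (t=1,i=5, bit12=0)
  nb .#.##: next=.  (t=1,i=3, bit11=0)
  nb .#.#.: next=#  (t=0,i=11, bit10=1)
  nb .#..#: next=#  (t=2,i=9, bit9=1)
  nb .#...: next=#  (t=0,i=0, bit8=1)
  nb ..###: next=#  (t=0,i=5, bit7=1)
  nb ..##.: next=.  (t=3,i=4, bit6=0)
  nb ..#.#: next=#  (t=1,i=11, bit5=1)
  nb ..#..: next=#  (t=2,i=11, bit4=1)
  nb ...##: next=#  (t=0,i=4, bit3=1)
  nb ...#.: next=.  (t=1,i=10, bit2=0)
  nb ....#: next=.  (t=0,i=3, bit1=0)
  nb .....: next=#  (t=0,i=2, bit0=1)
  bits 00000001010110100110011110111001 = 22702009

22702009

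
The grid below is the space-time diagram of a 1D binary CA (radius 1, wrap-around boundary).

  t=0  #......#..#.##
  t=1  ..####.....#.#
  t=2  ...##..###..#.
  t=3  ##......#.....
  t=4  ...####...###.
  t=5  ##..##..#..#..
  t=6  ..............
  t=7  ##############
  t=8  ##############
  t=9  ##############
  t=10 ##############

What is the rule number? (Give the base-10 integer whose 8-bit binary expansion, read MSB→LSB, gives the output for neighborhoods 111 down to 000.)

  [7] ### => #  t=0,i=13
  [6] ##. => .  t=0,i=0
  [5] #.# => #  t=0,i=11
  [4] #.. => .  t=0,i=1
  [3] .## => .  t=0,i=12
  [2] .#. => .  t=0,i=7
  [1] ..# => .  t=0,i=6
  [0] ... => #  t=0,i=2
  bits 10100001 = 161

161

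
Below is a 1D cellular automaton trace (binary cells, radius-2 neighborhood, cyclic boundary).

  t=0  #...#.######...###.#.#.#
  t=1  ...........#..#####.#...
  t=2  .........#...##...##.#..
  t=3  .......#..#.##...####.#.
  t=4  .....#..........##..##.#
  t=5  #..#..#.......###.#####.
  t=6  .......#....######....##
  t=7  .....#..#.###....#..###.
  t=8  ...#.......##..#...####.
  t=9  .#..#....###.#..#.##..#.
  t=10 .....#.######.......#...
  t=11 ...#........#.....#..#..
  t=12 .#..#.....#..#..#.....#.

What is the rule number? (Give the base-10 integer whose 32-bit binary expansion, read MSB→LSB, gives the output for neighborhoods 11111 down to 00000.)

  ##### -> .   bit 31 = 0  t=0,i=8
  ####. -> .   bit 30 = 0  t=0,i=10
  ###.# -> #   bit 29 = 1  t=0,i=17
  ###.. -> #   bit 28 = 1  t=0,i=11
  ##.## -> #   bit 27 = 1  t=5,i=17
  ##.#. -> #   bit 26 = 1  t=0,i=18
  ##..# -> #   bit 25 = 1  t=4,i=18
  ##... -> .   bit 24 = 0  t=0,i=1
  #.### -> .   bit 23 = 0  t=0,i=6
  #.##. -> .   bit 22 = 0  t=0,i=23
  #.#.# -> .   bit 21 = 0  t=0,i=19
  #.#.. -> .   bit 20 = 0  t=1,i=20
  #..## -> #   bit 19 = 1  t=1,i=13
  #..#. -> .   bit 18 = 0  t=3,i=9
  #...# -> .   bit 17 = 0  t=0,i=2
  #.... -> .   bit 16 = 0  t=1,i=22
  .#### -> .   bit 15 = 0  t=0,i=7
  .###. -> #   bit 14 = 1  t=0,i=16
  .##.# -> #   bit 13 = 1  t=2,i=19
  .##.. -> .   bit 12 = 0  t=0,i=0
  .#.## -> .   bit 11 = 0  t=0,i=5
  .#.#. -> #   bit 10 = 1  t=0,i=20
  .#..# -> .   bit 9 = 0  t=1,i=12
  .#... -> #   bit 8 = 1  t=1,i=21
  ..### -> #   bit 7 = 1  t=0,i=15
  ..##. -> #   bit 6 = 1  t=2,i=13
  ..#.# -> .   bit 5 = 0  t=0,i=4
  ..#.. -> .   bit 4 = 0  t=1,i=11
  ...## -> #   bit 3 = 1  t=0,i=14
  ...#. -> .   bit 2 = 0  t=0,i=3
  ....# -> #   bit 1 = 1  t=1,i=9
  ..... -> .   bit 0 = 0  t=1,i=0
  bits 00111110000010000110010111001010 = 1040737738

1040737738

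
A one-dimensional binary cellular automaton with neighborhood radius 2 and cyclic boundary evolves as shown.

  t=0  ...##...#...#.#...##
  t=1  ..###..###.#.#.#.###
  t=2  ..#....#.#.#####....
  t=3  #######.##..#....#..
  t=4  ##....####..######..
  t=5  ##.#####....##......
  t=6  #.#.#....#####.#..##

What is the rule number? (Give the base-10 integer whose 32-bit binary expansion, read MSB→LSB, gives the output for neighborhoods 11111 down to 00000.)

  ##### -> .   bit 31 = 0  t=2,i=13
  ####. -> .   bit 30 = 0  t=2,i=14
  ###.# -> #   bit 29 = 1  t=1,i=9
  ###.. -> .   bit 28 = 0  t=1,i=4
  ##.## -> #   bit 27 = 1  t=3,i=7
  ##.#. -> .   bit 26 = 0  t=1,i=10
  ##..# -> .   bit 25 = 0  t=1,i=0
  ##... -> .   bit 24 = 0  t=0,i=0
  #.### -> .   bit 23 = 0  t=1,i=17
  #.##. -> #   bit 22 = 1  t=3,i=8
  #.#.# -> #   bit 21 = 1  t=1,i=11
  #.#.. -> .   bit 20 = 0  t=0,i=14
  #..## -> .   bit 19 = 0  t=1,i=1
  #..#. -> .   bit 18 = 0  t=3,i=11
  #...# -> .   bit 17 = 0  t=0,i=1
  #.... -> #   bit 16 = 1  t=2,i=4
  .#### -> #   bit 15 = 1  t=2,i=12
  .###. -> .   bit 14 = 0  t=1,i=3
  .##.# -> .   bit 13 = 0  t=5,i=1
  .##.. -> #   bit 12 = 1  t=0,i=4
  .#.## -> .   bit 11 = 0  t=1,i=16
  .#.#. -> #   bit 10 = 1  t=0,i=13
  .#..# -> .   bit 9 = 0  t=3,i=18
  .#... -> #   bit 8 = 1  t=0,i=9
  ..### -> #   bit 7 = 1  t=1,i=2
  ..##. -> #   bit 6 = 1  t=0,i=3
  ..#.# -> .   bit 5 = 0  t=0,i=12
  ..#.. -> #   bit 4 = 1  t=0,i=8
  ...## -> #   bit 3 = 1  t=0,i=2
  ...#. -> #   bit 2 = 1  t=0,i=7
  ....# -> #   bit 1 = 1  t=2,i=0
  ..... -> .   bit 0 = 0  t=2,i=18
  bits 00101000011000011001010111011110 = 677483998

677483998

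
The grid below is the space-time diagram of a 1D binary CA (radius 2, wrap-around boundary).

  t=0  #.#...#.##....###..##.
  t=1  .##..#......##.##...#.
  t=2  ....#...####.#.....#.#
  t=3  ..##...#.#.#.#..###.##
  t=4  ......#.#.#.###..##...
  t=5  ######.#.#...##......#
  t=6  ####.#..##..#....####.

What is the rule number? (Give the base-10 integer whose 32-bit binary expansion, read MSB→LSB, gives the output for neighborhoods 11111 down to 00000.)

  [31] ##### => #  t=5,i=1
  [30] ####. => .  t=2,i=10
  [29] ###.# => #  t=2,i=11
  [28] ###.. => #  t=0,i=16
  [27] ##.## => .  t=1,i=14
  [26] ##.#. => .  t=0,i=21
  [25] ##..# => .  t=0,i=17
  [24] ##... => .  t=0,i=10
  [23] #.### => .  t=4,i=12
  [22] #.##. => .  t=0,i=8
  [21] #.#.# => .  t=0,i=0
  [20] #.#.. => #  t=0,i=2
  [19] #..## => .  t=0,i=18
  [18] #..#. => #  t=1,i=4
  [17] #...# => .  t=0,i=4
  [16] #.... => .  t=0,i=11
  [15] .#### => #  t=2,i=9
  [14] .###. => #  t=0,i=15
  [13] .##.# => #  t=0,i=20
  [12] .##.. => .  t=0,i=9
  [11] .#.## => .  t=0,i=7
  [10] .#.#. => #  t=0,i=1
  [9] .#..# => #  t=1,i=21
  [8] .#... => .  t=0,i=3
  [7] ..### => .  t=0,i=14
  [6] ..##. => .  t=0,i=19
  [5] ..#.# => .  t=0,i=6
  [4] ..#.. => .  t=1,i=5
  [3] ...## => #  t=0,i=13
  [2] ...#. => #  t=0,i=5
  [1] ....# => #  t=0,i=12
  [0] ..... => #  t=1,i=8
  bits 10110000000101001110011000001111 = 2954159631

2954159631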